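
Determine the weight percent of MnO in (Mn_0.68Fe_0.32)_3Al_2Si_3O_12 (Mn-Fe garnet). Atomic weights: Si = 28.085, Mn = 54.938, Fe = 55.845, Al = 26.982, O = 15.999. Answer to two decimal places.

Molar mass of (Mn_0.68Fe_0.32)_3Al_2Si_3O_12 = 2.04*54.938 + 0.96*55.845 + 2*26.982 + 3*28.085 + 12*15.999 = 495.892 g/mol.
Each formula unit contains 2.04 Mn, equivalent to 2.04/1 = 2.0400 mol MnO.
M(MnO) = 1×54.938 + 1×15.999 = 70.937 g/mol.
Mass of MnO per formula unit = 2.0400 × 70.937 = 144.711 g.
MnO wt% = 144.711 / 495.892 × 100 = 29.18%.

29.18 wt%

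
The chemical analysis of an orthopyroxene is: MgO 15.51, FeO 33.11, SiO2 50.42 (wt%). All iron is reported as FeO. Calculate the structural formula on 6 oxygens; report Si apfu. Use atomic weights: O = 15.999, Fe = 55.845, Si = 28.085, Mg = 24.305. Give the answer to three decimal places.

1.995 Si apfu

15.51 wt% MgO ÷ 40.304 g/mol = 0.38483 mol, giving 0.38483 Mg and 0.38483 O.
33.11 wt% FeO ÷ 71.844 g/mol = 0.46086 mol, giving 0.46086 Fe and 0.46086 O.
50.42 wt% SiO2 ÷ 60.083 g/mol = 0.83917 mol, giving 0.83917 Si and 1.67834 O.
Oxygen sums to 2.52403; scaling by 6/2.52403 = 2.37715 puts the formula on 6 O.
Si: 0.83917 × 2.37715 = 1.995 atoms per formula unit.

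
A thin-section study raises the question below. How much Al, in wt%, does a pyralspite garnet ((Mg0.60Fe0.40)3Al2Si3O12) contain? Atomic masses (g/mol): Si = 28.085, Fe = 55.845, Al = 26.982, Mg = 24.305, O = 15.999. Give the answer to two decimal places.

Formula mass = 1.80*24.305 + 1.20*55.845 + 2*26.982 + 3*28.085 + 12*15.999 = 440.970 g/mol, of which 53.964 g is Al.
So Al makes up 53.964/440.970 = 0.1224 of the mass, i.e. 12.24%.

12.24 wt%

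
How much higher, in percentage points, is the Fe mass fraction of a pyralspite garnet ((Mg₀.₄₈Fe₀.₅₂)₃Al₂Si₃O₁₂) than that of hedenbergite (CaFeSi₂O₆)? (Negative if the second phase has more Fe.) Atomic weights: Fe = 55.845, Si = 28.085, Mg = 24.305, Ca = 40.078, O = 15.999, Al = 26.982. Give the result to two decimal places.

M((Mg₀.₄₈Fe₀.₅₂)₃Al₂Si₃O₁₂) = 452.324 g/mol, so wt% Fe = 87.118/452.324 × 100 = 19.26%.
M(CaFeSi₂O₆) = 248.087 g/mol, so wt% Fe = 55.845/248.087 × 100 = 22.51%.
19.26 − 22.51 = -3.25 pp.

-3.25 percentage points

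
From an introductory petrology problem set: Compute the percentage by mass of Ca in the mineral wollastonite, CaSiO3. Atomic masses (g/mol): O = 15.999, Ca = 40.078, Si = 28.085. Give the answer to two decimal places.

Molar mass of CaSiO3: 1·40.078 + 1·28.085 + 3·15.999 = 116.160 g/mol.
Mass of Ca per formula unit: 1 × 40.078 = 40.078 g.
Weight fraction Ca = 40.078 / 116.160 = 0.3450.

34.50 wt%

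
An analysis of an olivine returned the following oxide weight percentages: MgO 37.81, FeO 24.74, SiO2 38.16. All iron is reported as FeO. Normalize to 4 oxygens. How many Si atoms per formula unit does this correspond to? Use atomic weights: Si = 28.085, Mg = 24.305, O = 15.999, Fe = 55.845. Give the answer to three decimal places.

0.995 Si apfu

37.81 wt% MgO ÷ 40.304 g/mol = 0.93812 mol, giving 0.93812 Mg and 0.93812 O.
24.74 wt% FeO ÷ 71.844 g/mol = 0.34436 mol, giving 0.34436 Fe and 0.34436 O.
38.16 wt% SiO2 ÷ 60.083 g/mol = 0.63512 mol, giving 0.63512 Si and 1.27024 O.
Oxygen sums to 2.55272; scaling by 4/2.55272 = 1.56696 puts the formula on 4 O.
Si: 0.63512 × 1.56696 = 0.995 atoms per formula unit.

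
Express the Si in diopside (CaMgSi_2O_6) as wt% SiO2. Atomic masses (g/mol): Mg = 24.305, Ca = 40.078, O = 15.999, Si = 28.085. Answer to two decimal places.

55.49 wt%

Formula mass = 216.547 g/mol.
2 Si → 2.0000 mol SiO2 per formula unit; M(SiO2) = 60.083, so SiO2 mass = 120.166 g.
120.166/216.547 × 100 = 55.49 wt%.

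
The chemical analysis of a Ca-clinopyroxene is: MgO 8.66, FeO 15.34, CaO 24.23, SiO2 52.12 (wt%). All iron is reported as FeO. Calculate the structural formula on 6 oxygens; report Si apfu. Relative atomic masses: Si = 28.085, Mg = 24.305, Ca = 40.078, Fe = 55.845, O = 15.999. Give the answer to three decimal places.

MgO (M=40.304): mol = 0.21487; Mg = 0.21487, O = 0.21487.
FeO (M=71.844): mol = 0.21352; Fe = 0.21352, O = 0.21352.
CaO (M=56.077): mol = 0.43208; Ca = 0.43208, O = 0.43208.
SiO2 (M=60.083): mol = 0.86747; Si = 0.86747, O = 1.73494.
ΣO = 2.59541; factor = 6/ΣO = 2.31177.
Si apfu = 0.86747 × 2.31177 = 2.005.

2.005 Si apfu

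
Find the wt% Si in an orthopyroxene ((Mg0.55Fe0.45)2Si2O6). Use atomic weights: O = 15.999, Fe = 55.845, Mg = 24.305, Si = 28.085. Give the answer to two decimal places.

24.51 mass %

Molar mass of (Mg0.55Fe0.45)2Si2O6: 1.10·24.305 + 0.90·55.845 + 2·28.085 + 6·15.999 = 229.160 g/mol.
Mass of Si per formula unit: 2 × 28.085 = 56.170 g.
Weight fraction Si = 56.170 / 229.160 = 0.2451.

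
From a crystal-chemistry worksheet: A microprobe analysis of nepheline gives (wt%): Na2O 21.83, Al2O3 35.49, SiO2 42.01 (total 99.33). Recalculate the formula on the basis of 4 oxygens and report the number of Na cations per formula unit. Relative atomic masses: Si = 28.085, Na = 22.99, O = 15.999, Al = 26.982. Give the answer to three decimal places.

1.008 Na apfu

Na2O: 21.83/61.979 = 0.35222 mol → 0.70444 mol Na, 0.35222 mol O.
Al2O3: 35.49/101.961 = 0.34807 mol → 0.69614 mol Al, 1.04421 mol O.
SiO2: 42.01/60.083 = 0.69920 mol → 0.69920 mol Si, 1.39840 mol O.
Total oxygen = 2.79483 mol. Normalization factor = 4/2.79483 = 1.43121.
Na per 4 O = 0.70444 × 1.43121 = 1.008.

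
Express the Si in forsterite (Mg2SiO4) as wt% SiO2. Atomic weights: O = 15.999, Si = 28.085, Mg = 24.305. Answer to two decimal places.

42.71 wt%

Molar mass of Mg2SiO4 = 2*24.305 + 1*28.085 + 4*15.999 = 140.691 g/mol.
Each formula unit contains 1 Si, equivalent to 1/1 = 1.0000 mol SiO2.
M(SiO2) = 1×28.085 + 2×15.999 = 60.083 g/mol.
Mass of SiO2 per formula unit = 1.0000 × 60.083 = 60.083 g.
SiO2 wt% = 60.083 / 140.691 × 100 = 42.71%.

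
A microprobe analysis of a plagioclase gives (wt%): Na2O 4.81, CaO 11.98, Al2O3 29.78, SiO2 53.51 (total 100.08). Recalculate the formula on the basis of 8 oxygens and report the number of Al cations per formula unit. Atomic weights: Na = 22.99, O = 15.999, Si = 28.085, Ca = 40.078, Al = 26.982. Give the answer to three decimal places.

4.81 wt% Na2O ÷ 61.979 g/mol = 0.07761 mol, giving 0.15522 Na and 0.07761 O.
11.98 wt% CaO ÷ 56.077 g/mol = 0.21363 mol, giving 0.21363 Ca and 0.21363 O.
29.78 wt% Al2O3 ÷ 101.961 g/mol = 0.29207 mol, giving 0.58414 Al and 0.87621 O.
53.51 wt% SiO2 ÷ 60.083 g/mol = 0.89060 mol, giving 0.89060 Si and 1.78120 O.
Oxygen sums to 2.94865; scaling by 8/2.94865 = 2.71311 puts the formula on 8 O.
Al: 0.58414 × 2.71311 = 1.585 atoms per formula unit.

1.585 Al apfu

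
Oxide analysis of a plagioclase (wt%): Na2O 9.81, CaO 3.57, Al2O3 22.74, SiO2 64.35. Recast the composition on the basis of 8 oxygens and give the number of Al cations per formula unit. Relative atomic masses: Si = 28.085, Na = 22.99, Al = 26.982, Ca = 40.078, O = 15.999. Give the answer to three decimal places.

Na2O: 9.81/61.979 = 0.15828 mol → 0.31656 mol Na, 0.15828 mol O.
CaO: 3.57/56.077 = 0.06366 mol → 0.06366 mol Ca, 0.06366 mol O.
Al2O3: 22.74/101.961 = 0.22303 mol → 0.44606 mol Al, 0.66909 mol O.
SiO2: 64.35/60.083 = 1.07102 mol → 1.07102 mol Si, 2.14204 mol O.
Total oxygen = 3.03307 mol. Normalization factor = 8/3.03307 = 2.63759.
Al per 8 O = 0.44606 × 2.63759 = 1.177.

1.177 Al apfu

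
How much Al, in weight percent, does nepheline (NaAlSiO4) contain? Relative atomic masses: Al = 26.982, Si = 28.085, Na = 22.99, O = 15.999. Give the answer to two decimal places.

18.99 weight percent

Molar mass of NaAlSiO4: 1×22.99 + 1×26.982 + 1×28.085 + 4×15.999 = 142.053 g/mol.
Mass of Al per formula unit: 1 × 26.982 = 26.982 g.
Weight fraction Al = 26.982 / 142.053 = 0.1899.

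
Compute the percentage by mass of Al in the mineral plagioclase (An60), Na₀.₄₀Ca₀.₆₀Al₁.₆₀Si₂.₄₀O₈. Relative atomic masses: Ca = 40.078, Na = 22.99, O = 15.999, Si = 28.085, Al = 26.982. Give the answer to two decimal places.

15.88 mass %

Formula mass = 0.40·22.99 + 0.60·40.078 + 1.60·26.982 + 2.40·28.085 + 8·15.999 = 271.810 g/mol, of which 43.171 g is Al.
So Al makes up 43.171/271.810 = 0.1588 of the mass, i.e. 15.88%.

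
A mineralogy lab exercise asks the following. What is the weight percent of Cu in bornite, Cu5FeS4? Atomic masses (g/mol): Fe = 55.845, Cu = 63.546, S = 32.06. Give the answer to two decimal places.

63.32 wt%

Molar mass of Cu5FeS4: 5·63.546 + 1·55.845 + 4·32.06 = 501.815 g/mol.
Mass of Cu per formula unit: 5 × 63.546 = 317.730 g.
Weight fraction Cu = 317.730 / 501.815 = 0.6332.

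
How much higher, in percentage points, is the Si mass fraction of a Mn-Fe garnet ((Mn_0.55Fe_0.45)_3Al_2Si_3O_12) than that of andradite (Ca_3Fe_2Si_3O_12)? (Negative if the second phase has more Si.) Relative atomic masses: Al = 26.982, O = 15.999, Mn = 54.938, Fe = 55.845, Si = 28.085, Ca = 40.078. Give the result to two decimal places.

0.40 percentage points

First mineral: 84.255 g Si in 496.245 g formula = 16.98 wt% Si.
Second mineral: 84.255 g Si in 508.167 g formula = 16.58 wt% Si.
16.98% − 16.58% gives a difference of 0.40 percentage points.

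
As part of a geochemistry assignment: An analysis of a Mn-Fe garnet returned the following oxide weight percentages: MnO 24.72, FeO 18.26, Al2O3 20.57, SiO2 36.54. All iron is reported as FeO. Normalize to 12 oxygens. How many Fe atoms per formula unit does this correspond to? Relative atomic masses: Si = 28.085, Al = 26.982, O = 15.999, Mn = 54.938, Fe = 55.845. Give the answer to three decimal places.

24.72 wt% MnO ÷ 70.937 g/mol = 0.34848 mol, giving 0.34848 Mn and 0.34848 O.
18.26 wt% FeO ÷ 71.844 g/mol = 0.25416 mol, giving 0.25416 Fe and 0.25416 O.
20.57 wt% Al2O3 ÷ 101.961 g/mol = 0.20174 mol, giving 0.40348 Al and 0.60522 O.
36.54 wt% SiO2 ÷ 60.083 g/mol = 0.60816 mol, giving 0.60816 Si and 1.21632 O.
Oxygen sums to 2.42418; scaling by 12/2.42418 = 4.95013 puts the formula on 12 O.
Fe: 0.25416 × 4.95013 = 1.258 atoms per formula unit.

1.258 Fe apfu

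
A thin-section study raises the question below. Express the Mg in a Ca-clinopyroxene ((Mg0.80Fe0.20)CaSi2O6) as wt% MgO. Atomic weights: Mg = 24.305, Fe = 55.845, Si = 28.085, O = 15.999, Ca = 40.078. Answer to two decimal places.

14.47 wt%

Molar mass of (Mg0.80Fe0.20)CaSi2O6 = 0.80×24.305 + 0.20×55.845 + 1×40.078 + 2×28.085 + 6×15.999 = 222.855 g/mol.
Each formula unit contains 0.80 Mg, equivalent to 0.80/1 = 0.8000 mol MgO.
M(MgO) = 1×24.305 + 1×15.999 = 40.304 g/mol.
Mass of MgO per formula unit = 0.8000 × 40.304 = 32.243 g.
MgO wt% = 32.243 / 222.855 × 100 = 14.47%.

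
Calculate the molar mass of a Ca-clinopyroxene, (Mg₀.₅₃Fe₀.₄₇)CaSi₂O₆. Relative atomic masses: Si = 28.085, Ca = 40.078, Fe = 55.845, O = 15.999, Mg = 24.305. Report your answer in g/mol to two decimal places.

M = 0.53×24.305 + 0.47×55.845 + 1×40.078 + 2×28.085 + 6×15.999

231.37 g/mol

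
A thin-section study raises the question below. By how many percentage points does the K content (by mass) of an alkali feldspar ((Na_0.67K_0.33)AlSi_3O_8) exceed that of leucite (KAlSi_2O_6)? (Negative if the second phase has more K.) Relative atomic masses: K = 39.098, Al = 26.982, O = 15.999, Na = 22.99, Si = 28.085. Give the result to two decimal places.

First mineral: 12.902 g K in 267.535 g formula = 4.82 wt% K.
Second mineral: 39.098 g K in 218.244 g formula = 17.91 wt% K.
4.82% − 17.91% gives a difference of -13.09 percentage points.

-13.09 percentage points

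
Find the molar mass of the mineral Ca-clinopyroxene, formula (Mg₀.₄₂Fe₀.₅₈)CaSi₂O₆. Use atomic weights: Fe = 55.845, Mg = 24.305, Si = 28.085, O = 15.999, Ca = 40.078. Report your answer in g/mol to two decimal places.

234.84 g/mol

M = 0.42×24.305 + 0.58×55.845 + 1×40.078 + 2×28.085 + 6×15.999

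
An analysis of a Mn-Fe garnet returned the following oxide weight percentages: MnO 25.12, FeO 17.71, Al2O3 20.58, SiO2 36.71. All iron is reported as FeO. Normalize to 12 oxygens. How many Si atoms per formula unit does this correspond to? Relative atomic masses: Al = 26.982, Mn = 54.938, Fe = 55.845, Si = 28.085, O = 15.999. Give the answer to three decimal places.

3.020 Si apfu

MnO (M=70.937): mol = 0.35412; Mn = 0.35412, O = 0.35412.
FeO (M=71.844): mol = 0.24651; Fe = 0.24651, O = 0.24651.
Al2O3 (M=101.961): mol = 0.20184; Al = 0.40368, O = 0.60552.
SiO2 (M=60.083): mol = 0.61099; Si = 0.61099, O = 1.22198.
ΣO = 2.42813; factor = 12/ΣO = 4.94207.
Si apfu = 0.61099 × 4.94207 = 3.020.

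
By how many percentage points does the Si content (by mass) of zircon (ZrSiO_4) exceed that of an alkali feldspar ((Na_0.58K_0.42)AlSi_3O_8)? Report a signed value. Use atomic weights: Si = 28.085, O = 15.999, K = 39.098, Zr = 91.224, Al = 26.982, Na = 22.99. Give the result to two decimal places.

Si in ZrSiO_4: molar mass 183.305 g/mol; 1×28.085 = 28.085 g → 15.32 wt%.
Si in (Na_0.58K_0.42)AlSi_3O_8: molar mass 268.984 g/mol; 3×28.085 = 84.255 g → 31.32 wt%.
Difference = 15.32 − 31.32 = -16.00 percentage points.

-16.00 percentage points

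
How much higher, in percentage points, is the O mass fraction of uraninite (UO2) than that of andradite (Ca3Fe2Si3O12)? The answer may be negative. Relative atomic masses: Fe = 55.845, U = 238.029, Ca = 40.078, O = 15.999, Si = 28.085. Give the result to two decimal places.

M(UO2) = 270.027 g/mol, so wt% O = 31.998/270.027 × 100 = 11.85%.
M(Ca3Fe2Si3O12) = 508.167 g/mol, so wt% O = 191.988/508.167 × 100 = 37.78%.
11.85 − 37.78 = -25.93 pp.

-25.93 percentage points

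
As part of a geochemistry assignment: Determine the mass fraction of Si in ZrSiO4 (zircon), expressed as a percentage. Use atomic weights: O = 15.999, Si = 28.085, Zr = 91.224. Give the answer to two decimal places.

15.32 wt%

M(ZrSiO4) = 183.305 g/mol.
Si contributes 1 × 28.085 = 28.085 g per mole.
28.085/183.305 = 0.1532 → 15.32%.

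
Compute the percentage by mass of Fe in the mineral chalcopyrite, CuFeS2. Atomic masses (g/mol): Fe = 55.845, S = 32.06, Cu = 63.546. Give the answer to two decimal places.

Formula mass = 1·63.546 + 1·55.845 + 2·32.06 = 183.511 g/mol, of which 55.845 g is Fe.
So Fe makes up 55.845/183.511 = 0.3043 of the mass, i.e. 30.43%.

30.43 wt%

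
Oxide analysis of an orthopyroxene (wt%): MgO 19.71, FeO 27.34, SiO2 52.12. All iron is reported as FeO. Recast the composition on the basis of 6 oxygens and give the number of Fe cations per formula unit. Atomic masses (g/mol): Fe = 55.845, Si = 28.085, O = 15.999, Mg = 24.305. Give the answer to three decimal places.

0.877 Fe apfu

19.71 wt% MgO ÷ 40.304 g/mol = 0.48903 mol, giving 0.48903 Mg and 0.48903 O.
27.34 wt% FeO ÷ 71.844 g/mol = 0.38055 mol, giving 0.38055 Fe and 0.38055 O.
52.12 wt% SiO2 ÷ 60.083 g/mol = 0.86747 mol, giving 0.86747 Si and 1.73494 O.
Oxygen sums to 2.60452; scaling by 6/2.60452 = 2.30369 puts the formula on 6 O.
Fe: 0.38055 × 2.30369 = 0.877 atoms per formula unit.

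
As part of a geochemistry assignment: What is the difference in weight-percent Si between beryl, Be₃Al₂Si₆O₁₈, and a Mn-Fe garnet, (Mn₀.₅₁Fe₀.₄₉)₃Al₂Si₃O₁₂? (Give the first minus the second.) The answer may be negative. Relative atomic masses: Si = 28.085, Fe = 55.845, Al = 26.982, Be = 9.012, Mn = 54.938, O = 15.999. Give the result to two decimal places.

14.38 percentage points

Si in Be₃Al₂Si₆O₁₈: molar mass 537.492 g/mol; 6×28.085 = 168.510 g → 31.35 wt%.
Si in (Mn₀.₅₁Fe₀.₄₉)₃Al₂Si₃O₁₂: molar mass 496.354 g/mol; 3×28.085 = 84.255 g → 16.97 wt%.
Difference = 31.35 − 16.97 = 14.38 percentage points.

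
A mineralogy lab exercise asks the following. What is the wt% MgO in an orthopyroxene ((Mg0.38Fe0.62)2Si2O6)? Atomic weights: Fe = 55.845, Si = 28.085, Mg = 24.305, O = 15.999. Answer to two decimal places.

12.77 wt%

Formula mass = 239.884 g/mol.
0.76 Mg → 0.7600 mol MgO per formula unit; M(MgO) = 40.304, so MgO mass = 30.631 g.
30.631/239.884 × 100 = 12.77 wt%.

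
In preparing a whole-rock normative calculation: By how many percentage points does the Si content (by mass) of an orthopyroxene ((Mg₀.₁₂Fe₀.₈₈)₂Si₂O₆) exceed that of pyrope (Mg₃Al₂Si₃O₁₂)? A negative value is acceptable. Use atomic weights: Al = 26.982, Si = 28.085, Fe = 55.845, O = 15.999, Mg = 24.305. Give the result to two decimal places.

Si in (Mg₀.₁₂Fe₀.₈₈)₂Si₂O₆: molar mass 256.284 g/mol; 2×28.085 = 56.170 g → 21.92 wt%.
Si in Mg₃Al₂Si₃O₁₂: molar mass 403.122 g/mol; 3×28.085 = 84.255 g → 20.90 wt%.
Difference = 21.92 − 20.90 = 1.02 percentage points.

1.02 percentage points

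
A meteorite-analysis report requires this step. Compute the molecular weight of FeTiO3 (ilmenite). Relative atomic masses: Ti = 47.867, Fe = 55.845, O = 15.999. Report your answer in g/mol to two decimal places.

151.71 g/mol

Fe: 1 × 55.845 = 55.8450
Ti: 1 × 47.867 = 47.8670
O: 3 × 15.999 = 47.9970
Summing the contributions gives the formula mass.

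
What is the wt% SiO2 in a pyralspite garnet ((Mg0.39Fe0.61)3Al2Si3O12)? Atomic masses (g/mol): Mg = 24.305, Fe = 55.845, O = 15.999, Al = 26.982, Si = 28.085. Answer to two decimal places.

39.11 wt%

Molar mass of (Mg0.39Fe0.61)3Al2Si3O12 = 1.17*24.305 + 1.83*55.845 + 2*26.982 + 3*28.085 + 12*15.999 = 460.840 g/mol.
Each formula unit contains 3 Si, equivalent to 3/1 = 3.0000 mol SiO2.
M(SiO2) = 1×28.085 + 2×15.999 = 60.083 g/mol.
Mass of SiO2 per formula unit = 3.0000 × 60.083 = 180.249 g.
SiO2 wt% = 180.249 / 460.840 × 100 = 39.11%.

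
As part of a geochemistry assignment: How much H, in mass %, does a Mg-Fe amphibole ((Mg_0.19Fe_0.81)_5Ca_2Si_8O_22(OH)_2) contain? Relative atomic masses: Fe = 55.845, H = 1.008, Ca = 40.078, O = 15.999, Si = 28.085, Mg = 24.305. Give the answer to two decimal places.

0.21 mass %

Molar mass of (Mg_0.19Fe_0.81)_5Ca_2Si_8O_22(OH)_2: 0.95×24.305 + 4.05×55.845 + 2×40.078 + 8×28.085 + 24×15.999 + 2×1.008 = 940.090 g/mol.
Mass of H per formula unit: 2 × 1.008 = 2.016 g.
Weight fraction H = 2.016 / 940.090 = 0.0021.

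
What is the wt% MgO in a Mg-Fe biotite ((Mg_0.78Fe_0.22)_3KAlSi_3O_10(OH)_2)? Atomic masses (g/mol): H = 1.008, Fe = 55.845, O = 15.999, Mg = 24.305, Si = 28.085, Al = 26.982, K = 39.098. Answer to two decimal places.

21.53 wt%

M((Mg_0.78Fe_0.22)_3KAlSi_3O_10(OH)_2) = 438.070 g/mol; M(MgO) = 40.304 g/mol.
Moles MgO per formula unit = 2.34 Mg ÷ 1 = 2.3400.
MgO fraction = (2.3400 × 40.304) / 438.070 = 94.311/438.070 = 0.2153.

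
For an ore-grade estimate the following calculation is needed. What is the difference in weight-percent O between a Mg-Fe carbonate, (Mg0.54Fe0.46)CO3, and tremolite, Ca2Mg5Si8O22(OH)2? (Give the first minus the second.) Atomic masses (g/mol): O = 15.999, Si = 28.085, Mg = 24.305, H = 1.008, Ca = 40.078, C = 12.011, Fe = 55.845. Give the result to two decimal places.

O in (Mg0.54Fe0.46)CO3: molar mass 98.821 g/mol; 3×15.999 = 47.997 g → 48.57 wt%.
O in Ca2Mg5Si8O22(OH)2: molar mass 812.353 g/mol; 24×15.999 = 383.976 g → 47.27 wt%.
Difference = 48.57 − 47.27 = 1.30 percentage points.

1.30 percentage points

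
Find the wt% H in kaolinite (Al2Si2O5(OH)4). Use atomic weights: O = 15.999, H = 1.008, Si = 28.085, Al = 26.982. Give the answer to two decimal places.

1.56 mass %

Molar mass of Al2Si2O5(OH)4: 2*26.982 + 2*28.085 + 9*15.999 + 4*1.008 = 258.157 g/mol.
Mass of H per formula unit: 4 × 1.008 = 4.032 g.
Weight fraction H = 4.032 / 258.157 = 0.0156.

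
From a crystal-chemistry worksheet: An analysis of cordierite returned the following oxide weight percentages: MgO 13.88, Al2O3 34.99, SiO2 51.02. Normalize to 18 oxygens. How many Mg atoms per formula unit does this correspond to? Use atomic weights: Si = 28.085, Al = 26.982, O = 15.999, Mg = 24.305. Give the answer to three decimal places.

2.018 Mg apfu

MgO: 13.88/40.304 = 0.34438 mol → 0.34438 mol Mg, 0.34438 mol O.
Al2O3: 34.99/101.961 = 0.34317 mol → 0.68634 mol Al, 1.02951 mol O.
SiO2: 51.02/60.083 = 0.84916 mol → 0.84916 mol Si, 1.69832 mol O.
Total oxygen = 3.07221 mol. Normalization factor = 18/3.07221 = 5.85897.
Mg per 18 O = 0.34438 × 5.85897 = 2.018.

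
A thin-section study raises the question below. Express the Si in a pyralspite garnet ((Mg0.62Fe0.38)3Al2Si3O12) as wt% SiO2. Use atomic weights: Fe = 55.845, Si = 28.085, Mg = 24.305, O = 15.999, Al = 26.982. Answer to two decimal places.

41.05 wt%

Formula mass = 439.078 g/mol.
3 Si → 3.0000 mol SiO2 per formula unit; M(SiO2) = 60.083, so SiO2 mass = 180.249 g.
180.249/439.078 × 100 = 41.05 wt%.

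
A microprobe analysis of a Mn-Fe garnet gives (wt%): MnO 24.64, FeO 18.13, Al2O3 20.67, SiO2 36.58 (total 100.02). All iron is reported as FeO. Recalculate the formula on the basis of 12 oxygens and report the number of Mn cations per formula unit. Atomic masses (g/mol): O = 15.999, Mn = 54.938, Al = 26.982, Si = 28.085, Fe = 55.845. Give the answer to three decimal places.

MnO: 24.64/70.937 = 0.34735 mol → 0.34735 mol Mn, 0.34735 mol O.
FeO: 18.13/71.844 = 0.25235 mol → 0.25235 mol Fe, 0.25235 mol O.
Al2O3: 20.67/101.961 = 0.20272 mol → 0.40544 mol Al, 0.60816 mol O.
SiO2: 36.58/60.083 = 0.60882 mol → 0.60882 mol Si, 1.21764 mol O.
Total oxygen = 2.42550 mol. Normalization factor = 12/2.42550 = 4.94743.
Mn per 12 O = 0.34735 × 4.94743 = 1.718.

1.718 Mn apfu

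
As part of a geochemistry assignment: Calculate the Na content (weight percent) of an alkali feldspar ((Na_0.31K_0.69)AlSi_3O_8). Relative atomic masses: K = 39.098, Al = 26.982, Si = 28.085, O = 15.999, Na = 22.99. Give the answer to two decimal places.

2.61 weight percent

Molar mass of (Na_0.31K_0.69)AlSi_3O_8: 0.31×22.99 + 0.69×39.098 + 1×26.982 + 3×28.085 + 8×15.999 = 273.334 g/mol.
Mass of Na per formula unit: 0.31 × 22.99 = 7.127 g.
Weight fraction Na = 7.127 / 273.334 = 0.0261.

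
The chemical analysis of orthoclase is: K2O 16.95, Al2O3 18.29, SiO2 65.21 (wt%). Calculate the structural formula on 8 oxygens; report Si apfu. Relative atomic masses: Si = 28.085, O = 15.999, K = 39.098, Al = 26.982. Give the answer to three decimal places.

K2O: 16.95/94.195 = 0.17995 mol → 0.35990 mol K, 0.17995 mol O.
Al2O3: 18.29/101.961 = 0.17938 mol → 0.35876 mol Al, 0.53814 mol O.
SiO2: 65.21/60.083 = 1.08533 mol → 1.08533 mol Si, 2.17066 mol O.
Total oxygen = 2.88875 mol. Normalization factor = 8/2.88875 = 2.76936.
Si per 8 O = 1.08533 × 2.76936 = 3.006.

3.006 Si apfu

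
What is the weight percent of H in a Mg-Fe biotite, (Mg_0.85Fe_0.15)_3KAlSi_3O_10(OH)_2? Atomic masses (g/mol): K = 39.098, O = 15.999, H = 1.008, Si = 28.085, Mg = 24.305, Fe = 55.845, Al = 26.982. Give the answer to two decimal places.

Formula mass = 2.55*24.305 + 0.45*55.845 + 1*39.098 + 1*26.982 + 3*28.085 + 12*15.999 + 2*1.008 = 431.447 g/mol, of which 2.016 g is H.
So H makes up 2.016/431.447 = 0.0047 of the mass, i.e. 0.47%.

0.47 wt%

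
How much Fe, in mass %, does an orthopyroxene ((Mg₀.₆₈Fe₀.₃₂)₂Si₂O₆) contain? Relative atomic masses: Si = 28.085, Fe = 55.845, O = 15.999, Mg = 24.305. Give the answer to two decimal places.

16.18 mass %

Molar mass of (Mg₀.₆₈Fe₀.₃₂)₂Si₂O₆: 1.36*24.305 + 0.64*55.845 + 2*28.085 + 6*15.999 = 220.960 g/mol.
Mass of Fe per formula unit: 0.64 × 55.845 = 35.741 g.
Weight fraction Fe = 35.741 / 220.960 = 0.1618.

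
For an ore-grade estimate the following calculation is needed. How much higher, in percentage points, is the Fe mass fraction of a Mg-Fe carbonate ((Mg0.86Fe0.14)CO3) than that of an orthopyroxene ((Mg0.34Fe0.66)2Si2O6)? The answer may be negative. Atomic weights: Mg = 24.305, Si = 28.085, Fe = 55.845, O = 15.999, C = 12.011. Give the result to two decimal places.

-21.60 percentage points

First mineral: 7.818 g Fe in 88.729 g formula = 8.81 wt% Fe.
Second mineral: 73.715 g Fe in 242.407 g formula = 30.41 wt% Fe.
8.81% − 30.41% gives a difference of -21.60 percentage points.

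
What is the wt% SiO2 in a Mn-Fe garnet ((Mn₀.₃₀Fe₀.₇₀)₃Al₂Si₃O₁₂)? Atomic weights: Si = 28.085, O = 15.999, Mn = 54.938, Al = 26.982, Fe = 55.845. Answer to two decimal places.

36.27 wt%

Formula mass = 496.926 g/mol.
3 Si → 3.0000 mol SiO2 per formula unit; M(SiO2) = 60.083, so SiO2 mass = 180.249 g.
180.249/496.926 × 100 = 36.27 wt%.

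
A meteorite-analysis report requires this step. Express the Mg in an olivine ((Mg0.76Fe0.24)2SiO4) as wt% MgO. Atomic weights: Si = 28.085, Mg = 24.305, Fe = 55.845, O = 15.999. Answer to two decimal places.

Formula mass = 155.830 g/mol.
1.52 Mg → 1.5200 mol MgO per formula unit; M(MgO) = 40.304, so MgO mass = 61.262 g.
61.262/155.830 × 100 = 39.31 wt%.

39.31 wt%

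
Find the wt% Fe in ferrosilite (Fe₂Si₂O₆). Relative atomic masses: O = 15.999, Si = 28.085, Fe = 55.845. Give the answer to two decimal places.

42.33 mass %

M(Fe₂Si₂O₆) = 263.854 g/mol.
Fe contributes 2 × 55.845 = 111.690 g per mole.
111.690/263.854 = 0.4233 → 42.33%.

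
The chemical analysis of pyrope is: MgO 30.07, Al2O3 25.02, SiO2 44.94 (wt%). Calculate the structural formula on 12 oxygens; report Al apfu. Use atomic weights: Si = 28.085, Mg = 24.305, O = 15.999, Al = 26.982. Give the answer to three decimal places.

MgO: 30.07/40.304 = 0.74608 mol → 0.74608 mol Mg, 0.74608 mol O.
Al2O3: 25.02/101.961 = 0.24539 mol → 0.49078 mol Al, 0.73617 mol O.
SiO2: 44.94/60.083 = 0.74797 mol → 0.74797 mol Si, 1.49594 mol O.
Total oxygen = 2.97819 mol. Normalization factor = 12/2.97819 = 4.02929.
Al per 12 O = 0.49078 × 4.02929 = 1.977.

1.977 Al apfu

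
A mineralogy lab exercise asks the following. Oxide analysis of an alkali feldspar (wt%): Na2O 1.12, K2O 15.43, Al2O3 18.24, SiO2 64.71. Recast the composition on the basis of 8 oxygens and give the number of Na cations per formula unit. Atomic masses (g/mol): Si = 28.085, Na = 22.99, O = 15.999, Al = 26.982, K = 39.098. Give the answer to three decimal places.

1.12 wt% Na2O ÷ 61.979 g/mol = 0.01807 mol, giving 0.03614 Na and 0.01807 O.
15.43 wt% K2O ÷ 94.195 g/mol = 0.16381 mol, giving 0.32762 K and 0.16381 O.
18.24 wt% Al2O3 ÷ 101.961 g/mol = 0.17889 mol, giving 0.35778 Al and 0.53667 O.
64.71 wt% SiO2 ÷ 60.083 g/mol = 1.07701 mol, giving 1.07701 Si and 2.15402 O.
Oxygen sums to 2.87257; scaling by 8/2.87257 = 2.78496 puts the formula on 8 O.
Na: 0.03614 × 2.78496 = 0.101 atoms per formula unit.

0.101 Na apfu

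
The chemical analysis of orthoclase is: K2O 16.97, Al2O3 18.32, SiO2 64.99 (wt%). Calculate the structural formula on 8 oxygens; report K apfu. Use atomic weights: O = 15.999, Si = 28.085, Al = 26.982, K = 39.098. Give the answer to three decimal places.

1.000 K apfu

K2O: 16.97/94.195 = 0.18016 mol → 0.36032 mol K, 0.18016 mol O.
Al2O3: 18.32/101.961 = 0.17968 mol → 0.35936 mol Al, 0.53904 mol O.
SiO2: 64.99/60.083 = 1.08167 mol → 1.08167 mol Si, 2.16334 mol O.
Total oxygen = 2.88254 mol. Normalization factor = 8/2.88254 = 2.77533.
K per 8 O = 0.36032 × 2.77533 = 1.000.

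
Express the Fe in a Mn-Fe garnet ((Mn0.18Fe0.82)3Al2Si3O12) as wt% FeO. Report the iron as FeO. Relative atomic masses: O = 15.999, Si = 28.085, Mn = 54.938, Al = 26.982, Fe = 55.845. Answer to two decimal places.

M((Mn0.18Fe0.82)3Al2Si3O12) = 497.252 g/mol; M(FeO) = 71.844 g/mol.
Moles FeO per formula unit = 2.46 Fe ÷ 1 = 2.4600.
FeO fraction = (2.4600 × 71.844) / 497.252 = 176.736/497.252 = 0.3554.

35.54 wt%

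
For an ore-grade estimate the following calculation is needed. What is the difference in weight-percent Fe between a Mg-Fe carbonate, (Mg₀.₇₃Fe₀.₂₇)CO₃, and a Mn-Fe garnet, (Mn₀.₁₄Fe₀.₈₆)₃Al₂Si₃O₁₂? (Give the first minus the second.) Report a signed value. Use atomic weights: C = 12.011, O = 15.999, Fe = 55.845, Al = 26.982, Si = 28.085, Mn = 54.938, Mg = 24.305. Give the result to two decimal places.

Fe in (Mg₀.₇₃Fe₀.₂₇)CO₃: molar mass 92.829 g/mol; 0.27×55.845 = 15.078 g → 16.24 wt%.
Fe in (Mn₀.₁₄Fe₀.₈₆)₃Al₂Si₃O₁₂: molar mass 497.361 g/mol; 2.58×55.845 = 144.080 g → 28.97 wt%.
Difference = 16.24 − 28.97 = -12.73 percentage points.

-12.73 percentage points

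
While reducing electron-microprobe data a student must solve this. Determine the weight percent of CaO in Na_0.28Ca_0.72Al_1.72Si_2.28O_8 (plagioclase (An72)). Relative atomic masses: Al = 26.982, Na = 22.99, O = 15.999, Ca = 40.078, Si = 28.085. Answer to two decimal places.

14.75 wt%

Formula mass = 273.728 g/mol.
0.72 Ca → 0.7200 mol CaO per formula unit; M(CaO) = 56.077, so CaO mass = 40.375 g.
40.375/273.728 × 100 = 14.75 wt%.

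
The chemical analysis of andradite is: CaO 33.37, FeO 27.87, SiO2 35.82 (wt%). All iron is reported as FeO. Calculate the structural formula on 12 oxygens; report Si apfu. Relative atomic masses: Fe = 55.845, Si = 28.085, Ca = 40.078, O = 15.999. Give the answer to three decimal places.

33.37 wt% CaO ÷ 56.077 g/mol = 0.59507 mol, giving 0.59507 Ca and 0.59507 O.
27.87 wt% FeO ÷ 71.844 g/mol = 0.38792 mol, giving 0.38792 Fe and 0.38792 O.
35.82 wt% SiO2 ÷ 60.083 g/mol = 0.59618 mol, giving 0.59618 Si and 1.19236 O.
Oxygen sums to 2.17535; scaling by 12/2.17535 = 5.51635 puts the formula on 12 O.
Si: 0.59618 × 5.51635 = 3.289 atoms per formula unit.

3.289 Si apfu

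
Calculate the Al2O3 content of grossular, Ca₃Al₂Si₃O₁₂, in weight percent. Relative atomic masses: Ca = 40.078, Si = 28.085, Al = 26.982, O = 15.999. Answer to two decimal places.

22.64 wt%

M(Ca₃Al₂Si₃O₁₂) = 450.441 g/mol; M(Al2O3) = 101.961 g/mol.
Moles Al2O3 per formula unit = 2 Al ÷ 2 = 1.0000.
Al2O3 fraction = (1.0000 × 101.961) / 450.441 = 101.961/450.441 = 0.2264.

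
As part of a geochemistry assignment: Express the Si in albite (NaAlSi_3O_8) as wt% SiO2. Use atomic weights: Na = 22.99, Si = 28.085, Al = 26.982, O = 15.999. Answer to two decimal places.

Molar mass of NaAlSi_3O_8 = 1×22.99 + 1×26.982 + 3×28.085 + 8×15.999 = 262.219 g/mol.
Each formula unit contains 3 Si, equivalent to 3/1 = 3.0000 mol SiO2.
M(SiO2) = 1×28.085 + 2×15.999 = 60.083 g/mol.
Mass of SiO2 per formula unit = 3.0000 × 60.083 = 180.249 g.
SiO2 wt% = 180.249 / 262.219 × 100 = 68.74%.

68.74 wt%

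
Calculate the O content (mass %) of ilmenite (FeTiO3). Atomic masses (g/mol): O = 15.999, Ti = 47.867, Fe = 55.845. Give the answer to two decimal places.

Molar mass of FeTiO3: 1*55.845 + 1*47.867 + 3*15.999 = 151.709 g/mol.
Mass of O per formula unit: 3 × 15.999 = 47.997 g.
Weight fraction O = 47.997 / 151.709 = 0.3164.

31.64 mass %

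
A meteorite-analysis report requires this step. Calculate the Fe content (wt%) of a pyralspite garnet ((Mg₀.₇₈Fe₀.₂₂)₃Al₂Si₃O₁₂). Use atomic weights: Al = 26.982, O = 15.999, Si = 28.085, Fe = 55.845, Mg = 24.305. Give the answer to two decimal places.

Formula mass = 2.34·24.305 + 0.66·55.845 + 2·26.982 + 3·28.085 + 12·15.999 = 423.938 g/mol, of which 36.858 g is Fe.
So Fe makes up 36.858/423.938 = 0.0869 of the mass, i.e. 8.69%.

8.69 wt%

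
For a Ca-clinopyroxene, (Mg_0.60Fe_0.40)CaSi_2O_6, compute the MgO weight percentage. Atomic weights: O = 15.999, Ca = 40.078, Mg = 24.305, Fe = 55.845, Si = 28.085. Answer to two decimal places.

10.55 wt%

Molar mass of (Mg_0.60Fe_0.40)CaSi_2O_6 = 0.60·24.305 + 0.40·55.845 + 1·40.078 + 2·28.085 + 6·15.999 = 229.163 g/mol.
Each formula unit contains 0.60 Mg, equivalent to 0.60/1 = 0.6000 mol MgO.
M(MgO) = 1×24.305 + 1×15.999 = 40.304 g/mol.
Mass of MgO per formula unit = 0.6000 × 40.304 = 24.182 g.
MgO wt% = 24.182 / 229.163 × 100 = 10.55%.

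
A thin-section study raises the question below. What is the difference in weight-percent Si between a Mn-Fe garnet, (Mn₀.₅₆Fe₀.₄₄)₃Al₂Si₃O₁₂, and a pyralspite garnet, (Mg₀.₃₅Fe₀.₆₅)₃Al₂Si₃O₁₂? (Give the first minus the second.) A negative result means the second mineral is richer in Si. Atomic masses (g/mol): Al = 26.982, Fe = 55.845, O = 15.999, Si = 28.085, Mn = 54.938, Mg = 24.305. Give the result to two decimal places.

First mineral: 84.255 g Si in 496.218 g formula = 16.98 wt% Si.
Second mineral: 84.255 g Si in 464.625 g formula = 18.13 wt% Si.
16.98% − 18.13% gives a difference of -1.15 percentage points.

-1.15 percentage points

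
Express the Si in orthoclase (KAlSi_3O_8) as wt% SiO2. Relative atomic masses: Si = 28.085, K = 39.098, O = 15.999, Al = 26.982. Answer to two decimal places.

64.76 wt%

Formula mass = 278.327 g/mol.
3 Si → 3.0000 mol SiO2 per formula unit; M(SiO2) = 60.083, so SiO2 mass = 180.249 g.
180.249/278.327 × 100 = 64.76 wt%.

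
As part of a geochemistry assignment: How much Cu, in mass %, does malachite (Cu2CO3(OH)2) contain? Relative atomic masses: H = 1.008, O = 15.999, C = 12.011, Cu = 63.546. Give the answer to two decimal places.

M(Cu2CO3(OH)2) = 221.114 g/mol.
Cu contributes 2 × 63.546 = 127.092 g per mole.
127.092/221.114 = 0.5748 → 57.48%.

57.48 mass %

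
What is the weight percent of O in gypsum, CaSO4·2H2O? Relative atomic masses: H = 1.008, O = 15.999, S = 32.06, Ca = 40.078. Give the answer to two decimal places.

M(CaSO4·2H2O) = 172.164 g/mol.
O contributes 6 × 15.999 = 95.994 g per mole.
95.994/172.164 = 0.5576 → 55.76%.

55.76 wt%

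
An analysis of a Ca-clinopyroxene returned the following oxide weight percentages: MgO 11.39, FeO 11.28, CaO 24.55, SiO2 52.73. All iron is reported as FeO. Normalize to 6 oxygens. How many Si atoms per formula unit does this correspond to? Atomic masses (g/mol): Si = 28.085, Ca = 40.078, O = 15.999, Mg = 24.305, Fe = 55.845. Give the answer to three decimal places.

MgO (M=40.304): mol = 0.28260; Mg = 0.28260, O = 0.28260.
FeO (M=71.844): mol = 0.15701; Fe = 0.15701, O = 0.15701.
CaO (M=56.077): mol = 0.43779; Ca = 0.43779, O = 0.43779.
SiO2 (M=60.083): mol = 0.87762; Si = 0.87762, O = 1.75524.
ΣO = 2.63264; factor = 6/ΣO = 2.27908.
Si apfu = 0.87762 × 2.27908 = 2.000.

2.000 Si apfu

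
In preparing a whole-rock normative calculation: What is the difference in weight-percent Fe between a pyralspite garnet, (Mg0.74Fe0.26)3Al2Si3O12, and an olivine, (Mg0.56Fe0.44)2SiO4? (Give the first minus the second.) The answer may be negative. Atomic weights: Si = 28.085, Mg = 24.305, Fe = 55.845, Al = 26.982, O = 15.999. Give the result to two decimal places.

-18.99 percentage points

Fe in (Mg0.74Fe0.26)3Al2Si3O12: molar mass 427.723 g/mol; 0.78×55.845 = 43.559 g → 10.18 wt%.
Fe in (Mg0.56Fe0.44)2SiO4: molar mass 168.446 g/mol; 0.88×55.845 = 49.144 g → 29.17 wt%.
Difference = 10.18 − 29.17 = -18.99 percentage points.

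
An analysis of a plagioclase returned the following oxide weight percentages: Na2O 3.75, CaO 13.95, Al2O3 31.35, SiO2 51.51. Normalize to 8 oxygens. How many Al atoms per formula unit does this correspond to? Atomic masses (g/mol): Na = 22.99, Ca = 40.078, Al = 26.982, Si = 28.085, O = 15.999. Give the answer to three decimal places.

1.670 Al apfu

Na2O (M=61.979): mol = 0.06050; Na = 0.12100, O = 0.06050.
CaO (M=56.077): mol = 0.24877; Ca = 0.24877, O = 0.24877.
Al2O3 (M=101.961): mol = 0.30747; Al = 0.61494, O = 0.92241.
SiO2 (M=60.083): mol = 0.85731; Si = 0.85731, O = 1.71462.
ΣO = 2.94630; factor = 8/ΣO = 2.71527.
Al apfu = 0.61494 × 2.71527 = 1.670.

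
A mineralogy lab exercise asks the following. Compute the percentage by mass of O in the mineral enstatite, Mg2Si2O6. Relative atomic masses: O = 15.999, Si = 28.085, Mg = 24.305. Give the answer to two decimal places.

Formula mass = 2·24.305 + 2·28.085 + 6·15.999 = 200.774 g/mol, of which 95.994 g is O.
So O makes up 95.994/200.774 = 0.4781 of the mass, i.e. 47.81%.

47.81 mass %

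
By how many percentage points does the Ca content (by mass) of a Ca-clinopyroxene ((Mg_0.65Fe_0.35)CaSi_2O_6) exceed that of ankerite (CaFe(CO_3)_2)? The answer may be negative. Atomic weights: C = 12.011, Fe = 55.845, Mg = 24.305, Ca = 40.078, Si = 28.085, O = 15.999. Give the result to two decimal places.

M((Mg_0.65Fe_0.35)CaSi_2O_6) = 227.586 g/mol, so wt% Ca = 40.078/227.586 × 100 = 17.61%.
M(CaFe(CO_3)_2) = 215.939 g/mol, so wt% Ca = 40.078/215.939 × 100 = 18.56%.
17.61 − 18.56 = -0.95 pp.

-0.95 percentage points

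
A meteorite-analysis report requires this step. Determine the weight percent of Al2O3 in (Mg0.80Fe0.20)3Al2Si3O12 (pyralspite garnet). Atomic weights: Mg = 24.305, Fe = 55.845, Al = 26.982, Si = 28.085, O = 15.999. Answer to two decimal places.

24.16 wt%

M((Mg0.80Fe0.20)3Al2Si3O12) = 422.046 g/mol; M(Al2O3) = 101.961 g/mol.
Moles Al2O3 per formula unit = 2 Al ÷ 2 = 1.0000.
Al2O3 fraction = (1.0000 × 101.961) / 422.046 = 101.961/422.046 = 0.2416.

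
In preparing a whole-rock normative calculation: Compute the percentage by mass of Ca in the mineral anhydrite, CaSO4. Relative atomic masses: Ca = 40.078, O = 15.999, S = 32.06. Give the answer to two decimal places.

M(CaSO4) = 136.134 g/mol.
Ca contributes 1 × 40.078 = 40.078 g per mole.
40.078/136.134 = 0.2944 → 29.44%.

29.44 weight percent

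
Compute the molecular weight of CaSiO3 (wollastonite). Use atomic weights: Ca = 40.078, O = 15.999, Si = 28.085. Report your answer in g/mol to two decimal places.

Ca: 1 × 40.078 = 40.0780
Si: 1 × 28.085 = 28.0850
O: 3 × 15.999 = 47.9970
Summing the contributions gives the formula mass.

116.16 g/mol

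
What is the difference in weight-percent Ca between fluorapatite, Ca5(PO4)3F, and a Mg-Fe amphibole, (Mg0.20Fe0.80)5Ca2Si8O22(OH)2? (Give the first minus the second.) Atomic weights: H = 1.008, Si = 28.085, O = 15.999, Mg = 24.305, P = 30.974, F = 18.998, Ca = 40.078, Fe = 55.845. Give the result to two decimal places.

Ca in Ca5(PO4)3F: molar mass 504.298 g/mol; 5×40.078 = 200.390 g → 39.74 wt%.
Ca in (Mg0.20Fe0.80)5Ca2Si8O22(OH)2: molar mass 938.513 g/mol; 2×40.078 = 80.156 g → 8.54 wt%.
Difference = 39.74 − 8.54 = 31.20 percentage points.

31.20 percentage points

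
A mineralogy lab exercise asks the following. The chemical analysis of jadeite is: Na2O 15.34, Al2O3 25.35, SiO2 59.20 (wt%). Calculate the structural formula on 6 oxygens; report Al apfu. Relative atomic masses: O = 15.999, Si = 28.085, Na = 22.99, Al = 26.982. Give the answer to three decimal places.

15.34 wt% Na2O ÷ 61.979 g/mol = 0.24750 mol, giving 0.49500 Na and 0.24750 O.
25.35 wt% Al2O3 ÷ 101.961 g/mol = 0.24862 mol, giving 0.49724 Al and 0.74586 O.
59.20 wt% SiO2 ÷ 60.083 g/mol = 0.98530 mol, giving 0.98530 Si and 1.97060 O.
Oxygen sums to 2.96396; scaling by 6/2.96396 = 2.02432 puts the formula on 6 O.
Al: 0.49724 × 2.02432 = 1.007 atoms per formula unit.

1.007 Al apfu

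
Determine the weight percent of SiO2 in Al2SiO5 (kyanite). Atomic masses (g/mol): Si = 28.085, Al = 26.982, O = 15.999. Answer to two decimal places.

37.08 wt%

Molar mass of Al2SiO5 = 2·26.982 + 1·28.085 + 5·15.999 = 162.044 g/mol.
Each formula unit contains 1 Si, equivalent to 1/1 = 1.0000 mol SiO2.
M(SiO2) = 1×28.085 + 2×15.999 = 60.083 g/mol.
Mass of SiO2 per formula unit = 1.0000 × 60.083 = 60.083 g.
SiO2 wt% = 60.083 / 162.044 × 100 = 37.08%.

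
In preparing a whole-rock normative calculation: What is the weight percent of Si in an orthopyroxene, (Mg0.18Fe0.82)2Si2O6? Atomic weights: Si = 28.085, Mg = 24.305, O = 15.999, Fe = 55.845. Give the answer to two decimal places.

Molar mass of (Mg0.18Fe0.82)2Si2O6: 0.36×24.305 + 1.64×55.845 + 2×28.085 + 6×15.999 = 252.500 g/mol.
Mass of Si per formula unit: 2 × 28.085 = 56.170 g.
Weight fraction Si = 56.170 / 252.500 = 0.2225.

22.25 mass %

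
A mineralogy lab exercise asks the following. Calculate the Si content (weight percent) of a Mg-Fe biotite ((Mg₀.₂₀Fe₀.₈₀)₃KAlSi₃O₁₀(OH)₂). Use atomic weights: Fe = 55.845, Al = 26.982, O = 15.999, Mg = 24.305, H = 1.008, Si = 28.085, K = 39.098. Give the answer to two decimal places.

17.09 weight percent

Molar mass of (Mg₀.₂₀Fe₀.₈₀)₃KAlSi₃O₁₀(OH)₂: 0.60×24.305 + 2.40×55.845 + 1×39.098 + 1×26.982 + 3×28.085 + 12×15.999 + 2×1.008 = 492.950 g/mol.
Mass of Si per formula unit: 3 × 28.085 = 84.255 g.
Weight fraction Si = 84.255 / 492.950 = 0.1709.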